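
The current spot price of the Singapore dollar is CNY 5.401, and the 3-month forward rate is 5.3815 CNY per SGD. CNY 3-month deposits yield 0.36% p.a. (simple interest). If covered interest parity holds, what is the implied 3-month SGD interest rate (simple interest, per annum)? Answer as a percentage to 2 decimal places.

T = 3/12 years.
By CIP, F/S equals the CNY-to-SGD growth ratio: 5.3815/5.401 = 0.9963896.
CNY growth factor: 1 + 0.0036×3/12 = 1.000900.
That pins the SGD growth at 1.0045267.
(1.0045267 − 1)/T = 0.018107, i.e. 1.81%.

1.81%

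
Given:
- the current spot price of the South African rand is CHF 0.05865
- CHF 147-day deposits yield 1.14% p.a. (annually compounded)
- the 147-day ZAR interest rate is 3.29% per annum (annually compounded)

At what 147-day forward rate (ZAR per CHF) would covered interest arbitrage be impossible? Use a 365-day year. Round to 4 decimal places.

17.1954

T = 147/365 years.
CHF growth factor: (1 + 0.0114)^(147/365) = 1.0045757.
ZAR growth factor: (1 + 0.0329)^(147/365) = 1.01312219.
CIP: F = S · (grow CHF)/(grow ZAR) = 0.05865 × 1.0045757/1.01312219 = 0.058155241 CHF per ZAR.
Invert for ZAR per CHF: 1 / 0.058155241 = 17.1954.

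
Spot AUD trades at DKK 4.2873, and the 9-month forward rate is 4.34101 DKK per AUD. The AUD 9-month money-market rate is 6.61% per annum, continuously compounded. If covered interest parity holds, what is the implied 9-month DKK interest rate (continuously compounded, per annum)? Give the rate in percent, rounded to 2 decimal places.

8.27%

T = 9/12 years.
By CIP, F/S equals the DKK-to-AUD growth ratio: 4.34101/4.2873 = 1.0125277.
AUD growth factor: e^(0.0661×9/12) = 1.0508244.
Hence g_DKK = 1.0639888.
r = ln(1.0639888)/(9/12) = 0.082700 → 8.27%.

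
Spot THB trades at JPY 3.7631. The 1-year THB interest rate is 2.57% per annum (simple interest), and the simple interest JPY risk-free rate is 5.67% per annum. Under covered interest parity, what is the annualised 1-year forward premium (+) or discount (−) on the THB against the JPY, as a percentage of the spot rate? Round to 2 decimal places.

T = 1 year.
No-arbitrage forward: 3.7631 × 1.056700 / 1.025700 = 3.8768332 JPY/THB.
Annualised premium = (F − S)/S × (1/T) = (3.8768332 − 3.7631)/3.7631 ÷ 1 = 3.02%.

+3.02%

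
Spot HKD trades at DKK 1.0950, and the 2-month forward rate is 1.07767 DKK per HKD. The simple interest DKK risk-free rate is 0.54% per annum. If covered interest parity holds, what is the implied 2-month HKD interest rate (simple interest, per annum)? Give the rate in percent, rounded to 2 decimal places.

10.20%

T = 2/12 years.
By CIP, F/S equals the DKK-to-HKD growth ratio: 1.07767/1.095 = 0.9841735.
The DKK side grows by 1 + 0.0054×2/12 = 1.000900.
That pins the HKD growth at 1.0169955.
(1.0169955 − 1)/T = 0.101973, i.e. 10.20%.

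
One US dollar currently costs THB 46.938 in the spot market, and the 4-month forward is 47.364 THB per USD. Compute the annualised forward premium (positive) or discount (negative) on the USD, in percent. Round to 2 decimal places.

T = 4/12 years.
USD trades forward at +0.90758% vs spot over the period.
Per annum: 0.0090758 / (4/12) = 0.027227 = 2.72%.

+2.72%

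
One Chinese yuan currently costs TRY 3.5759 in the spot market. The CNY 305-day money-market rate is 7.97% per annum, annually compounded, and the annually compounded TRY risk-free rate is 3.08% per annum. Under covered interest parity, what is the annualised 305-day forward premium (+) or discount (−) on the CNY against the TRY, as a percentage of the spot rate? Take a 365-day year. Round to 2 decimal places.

-4.55%

T = 305/365 years.
No-arbitrage forward: 3.5759 × 1.0256726 / 1.0661753 = 3.4400559 TRY/CNY.
(F − S)/S ÷ T = (3.4400559 − 3.5759)/3.5759/(305/365) = -0.045462 → -4.55%.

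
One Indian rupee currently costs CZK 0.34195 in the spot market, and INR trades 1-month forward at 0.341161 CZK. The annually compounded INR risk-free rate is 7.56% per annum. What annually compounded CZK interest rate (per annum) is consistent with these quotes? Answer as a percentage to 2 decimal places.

4.62%

T = 1/12 years.
F/S = 0.341161/0.34195 = 0.9976926 = (growth of CZK) / (growth of INR).
The INR side grows by (1 + 0.0756)^(1/12) = 1.0060917.
So the CZK growth factor = 1.0037702.
Annualise: 1.0037702^(12/1) − 1 = 0.046192 = 4.62%.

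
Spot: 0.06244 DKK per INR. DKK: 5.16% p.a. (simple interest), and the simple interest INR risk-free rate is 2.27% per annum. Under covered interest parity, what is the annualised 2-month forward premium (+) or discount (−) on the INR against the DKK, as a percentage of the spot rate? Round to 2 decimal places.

T = 2/12 years.
CIP forward (DKK per INR) = 0.06244 × 1.008600/1.0037833 = 0.06273962.
Annualised premium = (F − S)/S × (1/T) = (0.06273962 − 0.06244)/0.06244 ÷ (2/12) = 2.88%.

+2.88%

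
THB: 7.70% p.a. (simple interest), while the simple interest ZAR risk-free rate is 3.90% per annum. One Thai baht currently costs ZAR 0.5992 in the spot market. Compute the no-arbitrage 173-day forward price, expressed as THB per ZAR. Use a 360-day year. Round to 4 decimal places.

1.6988

T = 173/360 years.
ZAR growth factor: 1 + 0.0390×173/360 = 1.0187417.
THB accumulates by 1 + 0.0770×173/360 = 1.0370028.
CIP: F = S · (grow ZAR)/(grow THB) = 0.5992 × 1.0187417/1.0370028 = 0.5886484 ZAR per THB.
Quoted the other way: 1/0.5886484 = 1.6988 THB per ZAR.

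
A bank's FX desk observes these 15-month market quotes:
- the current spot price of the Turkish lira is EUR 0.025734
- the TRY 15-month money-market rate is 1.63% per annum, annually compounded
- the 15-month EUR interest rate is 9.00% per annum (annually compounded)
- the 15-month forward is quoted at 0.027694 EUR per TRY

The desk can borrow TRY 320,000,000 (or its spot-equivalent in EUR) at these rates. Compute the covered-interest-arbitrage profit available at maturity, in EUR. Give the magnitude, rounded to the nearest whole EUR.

EUR 128,489

T = 15/12 years.
Keep in TRY, deliver into the forward: 320,000,000·1.020416346·0.027694 = EUR 9,043,011.29.
Swap to EUR now, deposit: 320,000,000·0.025734·1.113738217 = EUR 9,171,500.57.
The quoted forward undervalues TRY, so borrow TRY, convert to EUR at spot, deposit the EUR at 9.00%, and buy TRY forward at 0.027694 to cover the loan.
Arbitrage profit = |9,043,011.29 − 9,171,500.57| = EUR 128,489.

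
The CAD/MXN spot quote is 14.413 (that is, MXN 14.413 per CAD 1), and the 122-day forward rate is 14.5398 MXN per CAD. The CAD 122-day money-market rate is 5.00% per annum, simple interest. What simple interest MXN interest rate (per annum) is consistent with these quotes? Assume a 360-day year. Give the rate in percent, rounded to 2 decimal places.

7.64%

T = 122/360 years.
F/S = 14.5398/14.413 = 1.0087976 = (growth of MXN) / (growth of CAD).
The CAD side grows by 1 + 0.0500×122/360 = 1.0169444.
Hence g_MXN = 1.0258911.
r = (1.0258911 − 1)/(122/360) = 0.076400 → 7.64%.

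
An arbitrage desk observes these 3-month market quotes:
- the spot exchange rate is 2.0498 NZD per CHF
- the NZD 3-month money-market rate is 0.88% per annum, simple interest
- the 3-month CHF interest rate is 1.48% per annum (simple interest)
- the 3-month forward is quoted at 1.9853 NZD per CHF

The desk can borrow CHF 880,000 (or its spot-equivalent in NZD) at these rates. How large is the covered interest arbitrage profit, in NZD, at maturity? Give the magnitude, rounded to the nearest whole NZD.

NZD 54,264

T = 3/12 years.
Route A — deposit CHF, sell forward: 880,000 × 1.003700 × 1.9853 = NZD 1,753,528.14.
Route B — convert at spot, deposit NZD: 880,000 × 2.0498 × 1.002200 = NZD 1,807,792.41.
The quoted forward undervalues CHF, so borrow CHF, convert to NZD at spot, deposit the NZD at 0.88%, and buy CHF forward at 1.9853 to cover the loan.
The gap between the two covered legs is NZD 54,264.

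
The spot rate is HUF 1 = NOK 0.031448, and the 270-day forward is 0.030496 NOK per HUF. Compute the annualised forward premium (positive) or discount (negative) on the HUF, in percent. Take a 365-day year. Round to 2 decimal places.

-4.09%

T = 270/365 years.
HUF trades forward at -3.02722% vs spot over the period.
Per annum: -0.0302722 / (270/365) = -0.040924 = -4.09%.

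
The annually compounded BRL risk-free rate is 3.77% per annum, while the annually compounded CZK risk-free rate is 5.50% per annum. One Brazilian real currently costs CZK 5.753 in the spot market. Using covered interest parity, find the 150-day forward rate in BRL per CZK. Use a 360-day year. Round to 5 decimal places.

0.17263

T = 150/360 years.
CZK growth factor: (1 + 0.0550)^(150/360) = 1.0225594.
Growth of 1 BRL over T: (1 + 0.0377)^(150/360) = 1.015539.
CIP: F = S · (grow CZK)/(grow BRL) = 5.753 × 1.0225594/1.015539 = 5.792770 CZK per BRL.
Invert for BRL per CZK: 1 / 5.792770 = 0.17263.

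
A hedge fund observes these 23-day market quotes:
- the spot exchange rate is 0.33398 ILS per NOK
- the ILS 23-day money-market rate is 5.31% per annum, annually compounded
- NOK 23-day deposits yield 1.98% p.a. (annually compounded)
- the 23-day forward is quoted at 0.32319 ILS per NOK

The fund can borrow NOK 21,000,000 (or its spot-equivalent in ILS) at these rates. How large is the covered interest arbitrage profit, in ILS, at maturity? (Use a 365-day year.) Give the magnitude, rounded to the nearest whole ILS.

T = 23/365 years.
Route A — deposit NOK, sell forward: 21,000,000 × 1.001236243 × 0.32319 = ILS 6,795,380.37.
Route B — convert at spot, deposit ILS: 21,000,000 × 0.33398 × 1.003265535 = ILS 7,036,483.09.
The quoted forward undervalues NOK, so borrow NOK, convert to ILS at spot, deposit the ILS at 5.31%, and buy NOK forward at 0.32319 to cover the loan.
Profit = 7,036,483.09 − 6,795,380.37 = ILS 241,103.

ILS 241,103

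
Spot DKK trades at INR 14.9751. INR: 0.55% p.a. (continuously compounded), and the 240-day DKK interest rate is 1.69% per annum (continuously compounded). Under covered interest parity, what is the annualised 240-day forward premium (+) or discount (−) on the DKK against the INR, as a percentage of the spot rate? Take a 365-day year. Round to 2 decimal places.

T = 240/365 years.
F = S · g_INR/g_DKK = 14.9751 × 1.003623/1.0111743 = 14.8632682.
(F − S)/S ÷ T = (14.8632682 − 14.9751)/14.9751/(240/365) = -0.011357 → -1.14%.

-1.14%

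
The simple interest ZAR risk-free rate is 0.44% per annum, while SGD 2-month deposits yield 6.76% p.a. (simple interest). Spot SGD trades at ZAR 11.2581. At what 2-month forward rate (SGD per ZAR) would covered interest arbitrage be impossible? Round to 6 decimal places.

T = 2/12 years.
Growth of 1 ZAR over T: 1 + 0.0044×2/12 = 1.0007333.
SGD accumulates by 1 + 0.0676×2/12 = 1.0112667.
CIP: F = S · (grow ZAR)/(grow SGD) = 11.2581 × 1.0007333/1.0112667 = 11.14084 ZAR per SGD.
Quoted the other way: 1/11.14084 = 0.089760 SGD per ZAR.

0.089760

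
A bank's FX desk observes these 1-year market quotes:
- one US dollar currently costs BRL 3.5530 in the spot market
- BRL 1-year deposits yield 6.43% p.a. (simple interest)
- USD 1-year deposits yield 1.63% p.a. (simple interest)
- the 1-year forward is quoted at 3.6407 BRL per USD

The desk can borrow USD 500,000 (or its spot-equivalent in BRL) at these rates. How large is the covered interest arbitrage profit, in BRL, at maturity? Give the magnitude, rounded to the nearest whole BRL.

T = 1 year.
Route A — deposit USD, sell forward: 500,000 × 1.016300 × 3.6407 = BRL 1,850,021.71.
Route B — convert at spot, deposit BRL: 500,000 × 3.5530 × 1.064300 = BRL 1,890,728.95.
The quoted forward undervalues USD, so borrow USD, convert to BRL at spot, deposit the BRL at 6.43%, and buy USD forward at 3.6407 to cover the loan.
Profit = 1,890,728.95 − 1,850,021.71 = BRL 40,707.

BRL 40,707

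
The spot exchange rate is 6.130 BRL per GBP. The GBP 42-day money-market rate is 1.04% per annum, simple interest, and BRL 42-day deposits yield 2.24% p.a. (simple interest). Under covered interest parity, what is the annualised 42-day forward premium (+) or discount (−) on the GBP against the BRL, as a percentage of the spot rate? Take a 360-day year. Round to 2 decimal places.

+1.20%

T = 42/360 years.
No-arbitrage forward: 6.13 × 1.0026133 / 1.0012133 = 6.138572 BRL/GBP.
(F − S)/S ÷ T = (6.138572 − 6.13)/6.13/(42/360) = 0.011986 → 1.20%.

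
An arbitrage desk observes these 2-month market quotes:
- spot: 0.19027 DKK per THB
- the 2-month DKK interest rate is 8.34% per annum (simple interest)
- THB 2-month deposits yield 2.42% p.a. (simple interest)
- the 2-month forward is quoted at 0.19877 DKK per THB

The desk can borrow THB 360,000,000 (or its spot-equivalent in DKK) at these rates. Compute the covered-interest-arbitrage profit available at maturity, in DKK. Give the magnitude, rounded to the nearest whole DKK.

DKK 2,396,503

T = 2/12 years.
Invest the THB and cover forward: 360,000,000 × 1.0040333333 × 0.19877 = DKK 71,845,814.04.
Convert at spot and invest in DKK: 360,000,000 × 0.19027 × 1.013900 = DKK 69,449,311.08.
The quoted forward overvalues THB, so borrow DKK, buy THB at spot, deposit the THB at 2.42%, and sell the proceeds forward at 0.19877.
Arbitrage profit = |71,845,814.04 − 69,449,311.08| = DKK 2,396,503.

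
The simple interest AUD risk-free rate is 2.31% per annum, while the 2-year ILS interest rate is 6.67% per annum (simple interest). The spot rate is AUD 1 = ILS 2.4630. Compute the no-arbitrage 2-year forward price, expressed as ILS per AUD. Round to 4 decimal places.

T = 2 years.
Growth of 1 ILS over T: 1 + 0.0667×2 = 1.133400.
AUD accumulates by 1 + 0.0231×2 = 1.046200.
So F = 2.463 × 1.133400 / 1.046200 = 2.668289 (ILS/AUD).

2.6683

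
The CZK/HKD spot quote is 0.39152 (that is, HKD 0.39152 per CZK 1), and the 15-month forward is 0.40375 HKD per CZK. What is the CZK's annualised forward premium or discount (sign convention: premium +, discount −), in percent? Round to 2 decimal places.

T = 15/12 years.
Period premium: (0.40375 − 0.39152)/0.39152 = 0.0312372.
Per annum: 0.0312372 / (15/12) = 0.024990 = 2.50%.

+2.50%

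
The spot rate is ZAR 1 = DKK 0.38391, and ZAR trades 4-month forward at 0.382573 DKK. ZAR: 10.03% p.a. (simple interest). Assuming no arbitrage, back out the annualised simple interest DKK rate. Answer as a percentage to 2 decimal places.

T = 4/12 years.
CIP gives F = S · g_DKK/g_ZAR, so g_DKK/g_ZAR = 0.382573/0.38391 = 0.9965174.
ZAR growth factor: 1 + 0.1003×4/12 = 1.0334333.
Hence g_DKK = 1.0298343.
(1.0298343 − 1)/T = 0.089503, i.e. 8.95%.

8.95%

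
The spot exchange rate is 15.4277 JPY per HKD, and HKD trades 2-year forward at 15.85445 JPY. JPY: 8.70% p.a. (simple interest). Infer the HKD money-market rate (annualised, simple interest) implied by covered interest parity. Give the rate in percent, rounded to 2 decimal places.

7.12%

T = 2 years.
F/S = 15.85445/15.4277 = 1.0276613 = (growth of JPY) / (growth of HKD).
JPY growth factor: 1 + 0.0870×2 = 1.174000.
That pins the HKD growth at 1.1423997.
r = (1.1423997 − 1)/2 = 0.071200 → 7.12%.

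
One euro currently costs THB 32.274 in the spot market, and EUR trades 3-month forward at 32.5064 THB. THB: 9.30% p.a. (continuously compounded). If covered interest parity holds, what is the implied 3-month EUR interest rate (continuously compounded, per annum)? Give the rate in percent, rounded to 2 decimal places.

T = 3/12 years.
CIP gives F = S · g_THB/g_EUR, so g_THB/g_EUR = 32.5064/32.274 = 1.0072008.
THB growth factor: e^(0.0930×3/12) = 1.0235224.
That pins the EUR growth at 1.0162049.
r = ln(1.0162049)/(3/12) = 0.064300 → 6.43%.

6.43%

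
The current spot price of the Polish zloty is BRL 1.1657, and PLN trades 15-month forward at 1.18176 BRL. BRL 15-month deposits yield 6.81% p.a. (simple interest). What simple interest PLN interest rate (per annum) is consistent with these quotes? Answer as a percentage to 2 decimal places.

T = 15/12 years.
F/S = 1.18176/1.1657 = 1.0137771 = (growth of BRL) / (growth of PLN).
BRL growth factor: 1 + 0.0681×15/12 = 1.085125.
So the PLN growth factor = 1.0703783.
r = (1.0703783 − 1)/(15/12) = 0.056303 → 5.63%.

5.63%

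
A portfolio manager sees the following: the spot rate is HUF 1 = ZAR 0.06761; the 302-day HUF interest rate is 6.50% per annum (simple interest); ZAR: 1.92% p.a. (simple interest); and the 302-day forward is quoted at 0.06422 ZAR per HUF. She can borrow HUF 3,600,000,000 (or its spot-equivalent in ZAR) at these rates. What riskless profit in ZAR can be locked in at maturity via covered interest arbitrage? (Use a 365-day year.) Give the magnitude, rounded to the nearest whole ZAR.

T = 302/365 years.
Invest the HUF and cover forward: 3,600,000,000 × 1.05378082192 × 0.06422 = ZAR 243,625,695.78.
Convert at spot and invest in ZAR: 3,600,000,000 × 0.06761 × 1.0158860274 = ZAR 247,262,595.53.
The quoted forward undervalues HUF, so borrow HUF, convert to ZAR at spot, deposit the ZAR at 1.92%, and buy HUF forward at 0.06422 to cover the loan.
Arbitrage profit = |243,625,695.78 − 247,262,595.53| = ZAR 3,636,900.

ZAR 3,636,900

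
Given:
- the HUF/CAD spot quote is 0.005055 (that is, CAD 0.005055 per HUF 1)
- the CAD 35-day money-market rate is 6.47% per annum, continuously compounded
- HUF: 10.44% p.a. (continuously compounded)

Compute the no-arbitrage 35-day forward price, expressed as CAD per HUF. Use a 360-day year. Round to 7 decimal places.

T = 35/360 years.
CAD growth factor: e^(0.0647×35/360) = 1.0063101.
HUF growth factor: e^(0.1044×35/360) = 1.0102017.
CIP: F = S · (grow CAD)/(grow HUF) = 0.005055 × 1.0063101/1.0102017 = 0.005035527 CAD per HUF.

0.0050355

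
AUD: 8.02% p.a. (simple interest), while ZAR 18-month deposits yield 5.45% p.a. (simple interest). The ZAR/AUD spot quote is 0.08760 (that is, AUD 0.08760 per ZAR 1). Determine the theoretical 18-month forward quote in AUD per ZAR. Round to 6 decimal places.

T = 18/12 years.
Growth of 1 AUD over T: 1 + 0.0802×18/12 = 1.120300.
ZAR accumulates by 1 + 0.0545×18/12 = 1.081750.
So F = 0.0876 × 1.120300 / 1.081750 = 0.09072177 (AUD/ZAR).

0.090722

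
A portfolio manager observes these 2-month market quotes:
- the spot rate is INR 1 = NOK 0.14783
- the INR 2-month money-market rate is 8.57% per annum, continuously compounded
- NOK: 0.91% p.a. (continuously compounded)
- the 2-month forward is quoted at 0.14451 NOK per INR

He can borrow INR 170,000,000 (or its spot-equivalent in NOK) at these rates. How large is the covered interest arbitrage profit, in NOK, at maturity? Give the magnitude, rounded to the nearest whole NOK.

NOK 249,132

T = 2/12 years.
Invest the INR and cover forward: 170,000,000 × 1.0143858275 × 0.14451 = NOK 24,920,112.31.
Convert at spot and invest in NOK: 170,000,000 × 0.14783 × 1.0015178174 = NOK 25,169,244.42.
The quoted forward undervalues INR, so borrow INR, convert to NOK at spot, deposit the NOK at 0.91%, and buy INR forward at 0.14451 to cover the loan.
Arbitrage profit = |24,920,112.31 − 25,169,244.42| = NOK 249,132.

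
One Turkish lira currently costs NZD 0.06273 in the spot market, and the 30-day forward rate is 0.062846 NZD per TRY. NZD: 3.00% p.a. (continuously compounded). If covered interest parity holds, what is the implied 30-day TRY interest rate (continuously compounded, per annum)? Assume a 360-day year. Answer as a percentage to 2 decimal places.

0.78%

T = 30/360 years.
By CIP, F/S equals the NZD-to-TRY growth ratio: 0.062846/0.06273 = 1.0018492.
The NZD side grows by e^(0.0300×30/360) = 1.0025031.
Hence g_TRY = 1.0006527.
Take logs: ln 1.0006527 / (30/360) = 0.007830, so 0.78%.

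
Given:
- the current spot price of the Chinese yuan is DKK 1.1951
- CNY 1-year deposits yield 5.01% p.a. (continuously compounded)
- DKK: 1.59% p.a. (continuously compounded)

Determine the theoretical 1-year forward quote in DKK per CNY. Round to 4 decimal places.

T = 1 year.
DKK accumulates by e^(0.0159×1) = 1.0160271.
CNY growth factor: e^(0.0501×1) = 1.0513762.
So F = 1.1951 × 1.0160271 / 1.0513762 = 1.154919 (DKK/CNY).

1.1549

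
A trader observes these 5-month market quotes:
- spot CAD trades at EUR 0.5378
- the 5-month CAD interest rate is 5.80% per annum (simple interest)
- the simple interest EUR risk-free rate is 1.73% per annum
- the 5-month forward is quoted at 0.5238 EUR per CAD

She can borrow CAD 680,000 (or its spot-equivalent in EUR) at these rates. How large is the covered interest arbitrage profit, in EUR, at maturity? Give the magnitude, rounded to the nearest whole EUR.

EUR 3,548

T = 5/12 years.
Route A — deposit CAD, sell forward: 680,000 × 1.02416667 × 0.5238 = EUR 364,791.78.
Route B — convert at spot, deposit EUR: 680,000 × 0.5378 × 1.00720833 = EUR 368,340.12.
The quoted forward undervalues CAD, so borrow CAD, convert to EUR at spot, deposit the EUR at 1.73%, and buy CAD forward at 0.5238 to cover the loan.
Profit = 368,340.12 − 364,791.78 = EUR 3,548.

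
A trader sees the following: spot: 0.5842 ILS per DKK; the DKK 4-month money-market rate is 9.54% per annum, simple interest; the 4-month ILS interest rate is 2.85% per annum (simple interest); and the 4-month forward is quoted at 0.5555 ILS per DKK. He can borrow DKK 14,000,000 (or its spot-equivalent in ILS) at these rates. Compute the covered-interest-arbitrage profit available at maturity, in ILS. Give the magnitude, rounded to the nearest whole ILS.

ILS 232,190

T = 4/12 years.
Invest the DKK and cover forward: 14,000,000 × 1.031800 × 0.5555 = ILS 8,024,308.60.
Convert at spot and invest in ILS: 14,000,000 × 0.5842 × 1.009500 = ILS 8,256,498.60.
The quoted forward undervalues DKK, so borrow DKK, convert to ILS at spot, deposit the ILS at 2.85%, and buy DKK forward at 0.5555 to cover the loan.
Arbitrage profit = |8,024,308.60 − 8,256,498.60| = ILS 232,190.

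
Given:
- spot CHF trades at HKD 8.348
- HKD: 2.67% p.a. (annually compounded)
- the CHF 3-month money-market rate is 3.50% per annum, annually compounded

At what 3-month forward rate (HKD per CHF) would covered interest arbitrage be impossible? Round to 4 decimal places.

8.3312

T = 3/12 years.
HKD accumulates by (1 + 0.0267)^(3/12) = 1.0066092.
CHF growth factor: (1 + 0.0350)^(3/12) = 1.0086374.
So F = 8.348 × 1.0066092 / 1.0086374 = 8.331214 (HKD/CHF).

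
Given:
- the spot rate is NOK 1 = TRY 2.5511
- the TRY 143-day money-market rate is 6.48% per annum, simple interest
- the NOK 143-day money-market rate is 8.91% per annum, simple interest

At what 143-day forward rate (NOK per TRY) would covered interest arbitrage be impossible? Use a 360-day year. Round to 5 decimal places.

0.39568

T = 143/360 years.
TRY accumulates by 1 + 0.0648×143/360 = 1.025740.
NOK accumulates by 1 + 0.0891×143/360 = 1.0353925.
Forward (TRY per NOK) = 2.5511 × 1.025740 / 1.0353925 = 2.527317.
Invert for NOK per TRY: 1 / 2.527317 = 0.39568.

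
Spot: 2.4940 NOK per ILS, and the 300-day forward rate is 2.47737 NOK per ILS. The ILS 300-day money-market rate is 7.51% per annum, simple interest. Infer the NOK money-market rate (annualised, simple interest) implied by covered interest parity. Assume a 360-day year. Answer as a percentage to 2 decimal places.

6.66%

T = 300/360 years.
F/S = 2.47737/2.494 = 0.9933320 = (growth of NOK) / (growth of ILS).
ILS growth factor: 1 + 0.0751×300/360 = 1.0625833.
That pins the NOK growth at 1.055498.
(1.055498 − 1)/T = 0.066598, i.e. 6.66%.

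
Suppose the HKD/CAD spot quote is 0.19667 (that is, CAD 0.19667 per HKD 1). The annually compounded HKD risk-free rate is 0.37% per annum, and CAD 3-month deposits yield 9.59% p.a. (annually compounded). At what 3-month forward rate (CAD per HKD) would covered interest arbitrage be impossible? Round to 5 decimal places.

0.20104

T = 3/12 years.
CAD accumulates by (1 + 0.0959)^(3/12) = 1.0231581.
HKD accumulates by (1 + 0.0037)^(3/12) = 1.0009237.
So F = 0.19667 × 1.0231581 / 1.0009237 = 0.2010388 (CAD/HKD).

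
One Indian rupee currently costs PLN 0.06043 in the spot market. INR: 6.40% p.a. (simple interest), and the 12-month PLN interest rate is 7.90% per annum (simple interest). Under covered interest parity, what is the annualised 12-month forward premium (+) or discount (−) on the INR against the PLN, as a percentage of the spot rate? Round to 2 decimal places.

T = 1 year.
F = S · g_PLN/g_INR = 0.06043 × 1.079000/1.064000 = 0.06128193.
Annualised premium = (F − S)/S × (1/T) = (0.06128193 − 0.06043)/0.06043 ÷ 1 = 1.41%.

+1.41%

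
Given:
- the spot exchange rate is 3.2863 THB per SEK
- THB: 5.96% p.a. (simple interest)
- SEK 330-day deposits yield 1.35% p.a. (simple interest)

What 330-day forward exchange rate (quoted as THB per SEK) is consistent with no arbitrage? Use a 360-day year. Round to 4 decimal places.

3.4235

T = 330/360 years.
Growth of 1 THB over T: 1 + 0.0596×330/360 = 1.0546333.
Growth of 1 SEK over T: 1 + 0.0135×330/360 = 1.012375.
Forward (THB per SEK) = 3.2863 × 1.0546333 / 1.012375 = 3.423476.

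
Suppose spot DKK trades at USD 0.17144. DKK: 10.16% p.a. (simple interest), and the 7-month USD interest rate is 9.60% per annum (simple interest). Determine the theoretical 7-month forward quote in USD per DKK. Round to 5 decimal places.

T = 7/12 years.
USD accumulates by 1 + 0.0960×7/12 = 1.056000.
DKK accumulates by 1 + 0.1016×7/12 = 1.0592667.
CIP: F = S · (grow USD)/(grow DKK) = 0.17144 × 1.056000/1.0592667 = 0.1709113 USD per DKK.

0.17091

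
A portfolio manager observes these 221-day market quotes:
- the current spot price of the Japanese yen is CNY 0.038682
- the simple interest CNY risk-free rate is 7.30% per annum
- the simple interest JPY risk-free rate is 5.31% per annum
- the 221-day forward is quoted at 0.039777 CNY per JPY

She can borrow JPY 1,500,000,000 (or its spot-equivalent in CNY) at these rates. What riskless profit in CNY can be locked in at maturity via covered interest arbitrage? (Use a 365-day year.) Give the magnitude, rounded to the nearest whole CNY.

T = 221/365 years.
Invest the JPY and cover forward: 1,500,000,000 × 1.0321509589 × 0.039777 = CNY 61,583,803.04.
Convert at spot and invest in CNY: 1,500,000,000 × 0.038682 × 1.044200 = CNY 60,587,616.60.
The quoted forward overvalues JPY, so borrow CNY, buy JPY at spot, deposit the JPY at 5.31%, and sell the proceeds forward at 0.039777.
Arbitrage profit = |61,583,803.04 − 60,587,616.60| = CNY 996,186.

CNY 996,186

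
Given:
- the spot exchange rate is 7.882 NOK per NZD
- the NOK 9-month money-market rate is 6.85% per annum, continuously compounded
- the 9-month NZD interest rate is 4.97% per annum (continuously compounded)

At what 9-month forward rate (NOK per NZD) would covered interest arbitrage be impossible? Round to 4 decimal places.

T = 9/12 years.
NOK growth factor: e^(0.0685×9/12) = 1.0527176.
NZD accumulates by e^(0.0497×9/12) = 1.0379784.
So F = 7.882 × 1.0527176 / 1.0379784 = 7.993924 (NOK/NZD).

7.9939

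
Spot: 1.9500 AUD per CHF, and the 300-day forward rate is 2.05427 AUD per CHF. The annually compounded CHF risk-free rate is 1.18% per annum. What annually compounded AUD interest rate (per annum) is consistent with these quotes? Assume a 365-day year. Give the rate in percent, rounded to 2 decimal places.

T = 300/365 years.
CIP gives F = S · g_AUD/g_CHF, so g_AUD/g_CHF = 2.05427/1.95 = 1.0534718.
CHF growth factor: (1 + 0.0118)^(300/365) = 1.0096885.
Hence g_AUD = 1.0636784.
Annualise: 1.0636784^(365/300) − 1 = 0.078001 = 7.80%.

7.80%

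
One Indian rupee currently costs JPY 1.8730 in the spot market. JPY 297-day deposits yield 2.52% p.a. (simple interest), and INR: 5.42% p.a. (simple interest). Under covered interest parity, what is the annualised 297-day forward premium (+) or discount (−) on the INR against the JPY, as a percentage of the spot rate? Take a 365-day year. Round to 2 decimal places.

-2.78%

T = 297/365 years.
CIP forward (JPY per INR) = 1.873 × 1.0205052/1.0441025 = 1.8306692.
Annualised premium = (F − S)/S × (1/T) = (1.8306692 − 1.873)/1.873 ÷ (297/365) = -2.78%.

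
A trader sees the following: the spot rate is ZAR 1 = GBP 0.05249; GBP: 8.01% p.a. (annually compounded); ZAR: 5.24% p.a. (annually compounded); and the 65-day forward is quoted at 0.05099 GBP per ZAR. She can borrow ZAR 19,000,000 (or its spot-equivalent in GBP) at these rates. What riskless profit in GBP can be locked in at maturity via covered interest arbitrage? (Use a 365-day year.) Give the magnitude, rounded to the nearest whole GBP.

GBP 33,428

T = 65/365 years.
Invest the ZAR and cover forward: 19,000,000 × 1.00913673 × 0.05099 = GBP 977,661.76.
Convert at spot and invest in GBP: 19,000,000 × 0.05249 × 1.01381646 = GBP 1,011,089.29.
The quoted forward undervalues ZAR, so borrow ZAR, convert to GBP at spot, deposit the GBP at 8.01%, and buy ZAR forward at 0.05099 to cover the loan.
The gap between the two covered legs is GBP 33,428.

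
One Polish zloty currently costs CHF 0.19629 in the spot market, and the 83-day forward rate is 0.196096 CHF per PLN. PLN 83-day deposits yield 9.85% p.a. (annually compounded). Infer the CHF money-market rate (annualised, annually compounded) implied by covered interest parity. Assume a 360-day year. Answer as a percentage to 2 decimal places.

9.38%

T = 83/360 years.
F/S = 0.196096/0.19629 = 0.9990117 = (growth of CHF) / (growth of PLN).
PLN growth factor: (1 + 0.0985)^(83/360) = 1.021896.
So the CHF growth factor = 1.0208861.
r = 1.0208861^(360/83) − 1 = 0.093799 → 9.38%.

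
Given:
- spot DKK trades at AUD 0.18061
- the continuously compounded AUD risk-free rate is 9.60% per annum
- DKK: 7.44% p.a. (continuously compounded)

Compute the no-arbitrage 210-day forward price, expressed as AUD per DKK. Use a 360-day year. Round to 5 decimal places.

0.18290

T = 210/360 years.
Growth of 1 AUD over T: e^(0.0960×210/360) = 1.0575977.
DKK accumulates by e^(0.0744×210/360) = 1.0443556.
Forward (AUD per DKK) = 0.18061 × 1.0575977 / 1.0443556 = 0.1829001.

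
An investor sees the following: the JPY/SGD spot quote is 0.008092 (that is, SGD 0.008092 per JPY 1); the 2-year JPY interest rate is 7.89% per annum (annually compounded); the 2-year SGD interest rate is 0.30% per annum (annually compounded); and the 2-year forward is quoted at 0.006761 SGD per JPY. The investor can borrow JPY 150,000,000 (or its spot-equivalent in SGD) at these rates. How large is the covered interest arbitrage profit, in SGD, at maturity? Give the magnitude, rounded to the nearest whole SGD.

T = 2 years.
Keep in JPY, deliver into the forward: 150,000,000·1.16402521·0.006761 = SGD 1,180,496.17.
Swap to SGD now, deposit: 150,000,000·0.008092·1.006009 = SGD 1,221,093.72.
The quoted forward undervalues JPY, so borrow JPY, convert to SGD at spot, deposit the SGD at 0.30%, and buy JPY forward at 0.006761 to cover the loan.
The gap between the two covered legs is SGD 40,598.

SGD 40,598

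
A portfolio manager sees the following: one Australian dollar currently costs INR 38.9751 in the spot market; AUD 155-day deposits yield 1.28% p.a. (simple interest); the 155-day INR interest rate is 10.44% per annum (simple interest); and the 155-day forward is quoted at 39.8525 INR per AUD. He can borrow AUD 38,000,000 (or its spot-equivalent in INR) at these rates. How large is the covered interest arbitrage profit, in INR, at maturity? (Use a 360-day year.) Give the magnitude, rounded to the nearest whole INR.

INR 24,886,169

T = 155/360 years.
Invest the AUD and cover forward: 38,000,000 × 1.005511111111 × 39.8525 = INR 1,522,740,999.11.
Convert at spot and invest in INR: 38,000,000 × 38.9751 × 1.044950 = INR 1,547,627,168.31.
The quoted forward undervalues AUD, so borrow AUD, convert to INR at spot, deposit the INR at 10.44%, and buy AUD forward at 39.8525 to cover the loan.
Profit = 1,547,627,168.31 − 1,522,740,999.11 = INR 24,886,169.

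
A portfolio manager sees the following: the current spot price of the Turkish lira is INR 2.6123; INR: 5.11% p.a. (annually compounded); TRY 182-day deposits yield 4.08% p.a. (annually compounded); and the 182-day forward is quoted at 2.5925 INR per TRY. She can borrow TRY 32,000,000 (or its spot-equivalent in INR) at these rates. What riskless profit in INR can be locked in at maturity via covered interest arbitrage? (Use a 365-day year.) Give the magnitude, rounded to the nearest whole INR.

INR 1,066,127

T = 182/365 years.
Route A — deposit TRY, sell forward: 32,000,000 × 1.0201401744 × 2.5925 = INR 84,630,828.87.
Route B — convert at spot, deposit INR: 32,000,000 × 2.6123 × 1.0251616908 = INR 85,696,956.32.
The quoted forward undervalues TRY, so borrow TRY, convert to INR at spot, deposit the INR at 5.11%, and buy TRY forward at 2.5925 to cover the loan.
The gap between the two covered legs is INR 1,066,127.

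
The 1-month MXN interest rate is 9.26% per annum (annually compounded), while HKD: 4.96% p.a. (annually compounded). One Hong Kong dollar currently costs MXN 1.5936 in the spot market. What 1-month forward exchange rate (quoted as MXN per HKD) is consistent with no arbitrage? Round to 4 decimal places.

1.5989

T = 1/12 years.
Growth of 1 MXN over T: (1 + 0.0926)^(1/12) = 1.0074073.
HKD accumulates by (1 + 0.0496)^(1/12) = 1.0040422.
So F = 1.5936 × 1.0074073 / 1.0040422 = 1.598941 (MXN/HKD).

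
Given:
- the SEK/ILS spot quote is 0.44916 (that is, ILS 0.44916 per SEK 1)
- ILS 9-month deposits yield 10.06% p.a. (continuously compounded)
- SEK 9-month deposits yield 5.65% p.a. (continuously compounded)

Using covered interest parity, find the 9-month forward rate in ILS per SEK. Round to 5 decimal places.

T = 9/12 years.
ILS growth factor: e^(0.1006×9/12) = 1.0783693.
SEK growth factor: e^(0.0565×9/12) = 1.0432856.
CIP: F = S · (grow ILS)/(grow SEK) = 0.44916 × 1.0783693/1.0432856 = 0.4642644 ILS per SEK.

0.46426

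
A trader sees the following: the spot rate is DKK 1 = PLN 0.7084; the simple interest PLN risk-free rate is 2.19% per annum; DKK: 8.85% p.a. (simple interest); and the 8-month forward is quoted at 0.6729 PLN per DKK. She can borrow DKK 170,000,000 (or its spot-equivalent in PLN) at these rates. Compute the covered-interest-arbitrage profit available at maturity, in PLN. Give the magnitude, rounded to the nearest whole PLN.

T = 8/12 years.
Invest the DKK and cover forward: 170,000,000 × 1.059000 × 0.6729 = PLN 121,142,187.00.
Convert at spot and invest in PLN: 170,000,000 × 0.7084 × 1.014600 = PLN 122,186,248.80.
The quoted forward undervalues DKK, so borrow DKK, convert to PLN at spot, deposit the PLN at 2.19%, and buy DKK forward at 0.6729 to cover the loan.
Profit = 122,186,248.80 − 121,142,187.00 = PLN 1,044,062.

PLN 1,044,062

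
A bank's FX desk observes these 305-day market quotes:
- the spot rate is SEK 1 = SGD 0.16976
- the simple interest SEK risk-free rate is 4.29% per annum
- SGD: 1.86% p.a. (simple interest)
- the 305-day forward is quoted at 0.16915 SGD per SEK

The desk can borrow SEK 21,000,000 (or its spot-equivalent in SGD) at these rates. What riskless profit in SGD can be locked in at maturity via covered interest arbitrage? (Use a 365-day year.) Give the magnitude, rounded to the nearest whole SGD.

T = 305/365 years.
Keep in SEK, deliver into the forward: 21,000,000·1.035847945·0.16915 = SGD 3,679,487.28.
Swap to SGD now, deposit: 21,000,000·0.16976·1.015542466 = SGD 3,620,368.27.
The quoted forward overvalues SEK, so borrow SGD, buy SEK at spot, deposit the SEK at 4.29%, and sell the proceeds forward at 0.16915.
Profit = 3,679,487.28 − 3,620,368.27 = SGD 59,119.

SGD 59,119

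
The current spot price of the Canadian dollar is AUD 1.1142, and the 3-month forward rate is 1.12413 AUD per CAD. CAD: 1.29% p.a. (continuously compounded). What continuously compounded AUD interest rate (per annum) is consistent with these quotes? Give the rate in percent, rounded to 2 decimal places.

4.84%

T = 3/12 years.
CIP gives F = S · g_AUD/g_CAD, so g_AUD/g_CAD = 1.12413/1.1142 = 1.0089122.
The CAD side grows by e^(0.0129×3/12) = 1.0032302.
So the AUD growth factor = 1.0121712.
r = ln(1.0121712)/(3/12) = 0.048391 → 4.84%.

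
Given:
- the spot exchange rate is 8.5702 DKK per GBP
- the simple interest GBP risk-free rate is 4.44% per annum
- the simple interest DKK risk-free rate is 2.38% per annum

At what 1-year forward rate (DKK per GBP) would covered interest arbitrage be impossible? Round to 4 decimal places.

8.4012

T = 1 year.
DKK growth factor: 1 + 0.0238×1 = 1.023800.
Growth of 1 GBP over T: 1 + 0.0444×1 = 1.044400.
So F = 8.5702 × 1.023800 / 1.044400 = 8.401159 (DKK/GBP).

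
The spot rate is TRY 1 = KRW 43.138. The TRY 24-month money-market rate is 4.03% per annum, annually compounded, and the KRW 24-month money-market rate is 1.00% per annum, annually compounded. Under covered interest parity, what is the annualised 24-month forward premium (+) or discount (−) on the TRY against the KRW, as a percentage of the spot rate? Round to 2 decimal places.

T = 2 years.
F = S · g_KRW/g_TRY = 43.138 × 1.020100/1.0822241 = 40.661702.
Annualised premium = (F − S)/S × (1/T) = (40.661702 − 43.138)/43.138 ÷ 2 = -2.87%.

-2.87%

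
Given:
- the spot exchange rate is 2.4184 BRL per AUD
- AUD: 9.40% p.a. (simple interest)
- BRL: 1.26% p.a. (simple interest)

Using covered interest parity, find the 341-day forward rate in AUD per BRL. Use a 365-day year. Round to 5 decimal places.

0.44458

T = 341/365 years.
BRL growth factor: 1 + 0.0126×341/365 = 1.0117715.
AUD growth factor: 1 + 0.0940×341/365 = 1.0878192.
Forward (BRL per AUD) = 2.4184 × 1.0117715 / 1.0878192 = 2.249334.
Quoted the other way: 1/2.249334 = 0.44458 AUD per BRL.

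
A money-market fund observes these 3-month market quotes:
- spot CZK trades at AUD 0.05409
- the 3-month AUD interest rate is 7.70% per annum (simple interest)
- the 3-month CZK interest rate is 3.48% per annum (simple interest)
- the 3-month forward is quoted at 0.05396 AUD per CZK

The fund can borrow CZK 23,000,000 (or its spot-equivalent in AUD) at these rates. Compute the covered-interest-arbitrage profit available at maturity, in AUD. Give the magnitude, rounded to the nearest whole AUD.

T = 3/12 years.
Route A — deposit CZK, sell forward: 23,000,000 × 1.008700 × 0.05396 = AUD 1,251,877.40.
Route B — convert at spot, deposit AUD: 23,000,000 × 0.05409 × 1.019250 = AUD 1,268,018.35.
The quoted forward undervalues CZK, so borrow CZK, convert to AUD at spot, deposit the AUD at 7.70%, and buy CZK forward at 0.05396 to cover the loan.
The gap between the two covered legs is AUD 16,141.

AUD 16,141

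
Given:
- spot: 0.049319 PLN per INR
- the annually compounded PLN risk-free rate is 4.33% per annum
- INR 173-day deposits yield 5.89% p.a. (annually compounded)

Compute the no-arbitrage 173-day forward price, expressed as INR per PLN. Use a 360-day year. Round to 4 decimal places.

20.4213

T = 173/360 years.
PLN accumulates by (1 + 0.0433)^(173/360) = 1.02057904.
Growth of 1 INR over T: (1 + 0.0589)^(173/360) = 1.02788418.
CIP: F = S · (grow PLN)/(grow INR) = 0.049319 × 1.02057904/1.02788418 = 0.048968491 PLN per INR.
Invert for INR per PLN: 1 / 0.048968491 = 20.4213.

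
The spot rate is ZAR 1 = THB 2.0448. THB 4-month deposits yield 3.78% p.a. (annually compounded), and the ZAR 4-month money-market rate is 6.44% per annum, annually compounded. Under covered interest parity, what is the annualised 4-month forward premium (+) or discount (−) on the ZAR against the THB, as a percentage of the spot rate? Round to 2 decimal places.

-2.52%

T = 4/12 years.
CIP forward (THB per ZAR) = 2.0448 × 1.0124445/1.0210217 = 2.0276224.
(F − S)/S ÷ T = (2.0276224 − 2.0448)/2.0448/(4/12) = -0.025202 → -2.52%.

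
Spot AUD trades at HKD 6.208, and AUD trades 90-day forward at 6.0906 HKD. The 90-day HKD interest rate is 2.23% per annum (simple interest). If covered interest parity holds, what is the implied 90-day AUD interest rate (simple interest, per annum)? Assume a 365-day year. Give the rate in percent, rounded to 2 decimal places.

10.09%

T = 90/365 years.
F/S = 6.0906/6.208 = 0.9810889 = (growth of HKD) / (growth of AUD).
The HKD side grows by 1 + 0.0223×90/365 = 1.0054986.
That pins the AUD growth at 1.0248802.
r = (1.0248802 − 1)/(90/365) = 0.100903 → 10.09%.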